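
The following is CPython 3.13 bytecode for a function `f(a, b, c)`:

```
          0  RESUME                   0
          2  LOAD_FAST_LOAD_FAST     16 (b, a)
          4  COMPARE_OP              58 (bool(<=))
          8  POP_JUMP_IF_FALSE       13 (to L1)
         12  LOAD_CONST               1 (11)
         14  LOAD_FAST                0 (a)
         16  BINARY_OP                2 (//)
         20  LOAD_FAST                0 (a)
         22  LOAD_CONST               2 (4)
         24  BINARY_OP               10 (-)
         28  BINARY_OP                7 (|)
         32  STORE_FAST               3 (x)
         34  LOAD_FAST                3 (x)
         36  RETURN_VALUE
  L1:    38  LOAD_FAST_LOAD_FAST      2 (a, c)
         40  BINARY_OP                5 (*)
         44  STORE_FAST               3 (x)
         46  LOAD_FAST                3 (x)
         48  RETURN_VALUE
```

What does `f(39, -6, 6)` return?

35

LOAD_FAST_LOAD_FAST b,a → push -6,39. Stack: [-6, 39]
COMPARE_OP bool(<=) → -6 vs 39 = True. Stack: [True]
POP_JUMP_IF_FALSE → pop True; no jump. Stack: []
LOAD_CONST → push 11. Stack: [11]
LOAD_FAST a → push 39. Stack: [11, 39]
BINARY_OP // → 11 // 39 = 0. Stack: [0]
LOAD_FAST a → push 39. Stack: [0, 39]
LOAD_CONST → push 4. Stack: [0, 39, 4]
BINARY_OP - → 39 - 4 = 35. Stack: [0, 35]
BINARY_OP | → 0 | 35 = 35. Stack: [35]
STORE_FAST x → x=35. Stack: []
LOAD_FAST x → push 35. Stack: [35]
RETURN_VALUE → return 35.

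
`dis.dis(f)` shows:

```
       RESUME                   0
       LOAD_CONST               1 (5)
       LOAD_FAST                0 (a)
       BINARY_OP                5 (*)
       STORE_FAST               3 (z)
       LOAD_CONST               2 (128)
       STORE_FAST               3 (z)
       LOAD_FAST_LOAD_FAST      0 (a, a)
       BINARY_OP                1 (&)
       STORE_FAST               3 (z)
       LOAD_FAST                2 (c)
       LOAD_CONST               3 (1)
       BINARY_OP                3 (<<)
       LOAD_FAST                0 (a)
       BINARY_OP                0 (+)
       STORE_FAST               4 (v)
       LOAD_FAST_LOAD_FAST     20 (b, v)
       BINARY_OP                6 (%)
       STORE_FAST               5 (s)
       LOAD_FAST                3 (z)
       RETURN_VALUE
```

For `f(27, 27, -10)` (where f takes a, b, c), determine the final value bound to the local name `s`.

6

LOAD_CONST → push 5. Stack: [5]
LOAD_FAST a → push 27. Stack: [5, 27]
BINARY_OP * → 5 * 27 = 135. Stack: [135]
STORE_FAST z → z=135. Stack: []
LOAD_CONST → push 128. Stack: [128]
STORE_FAST z → z=128. Stack: []
LOAD_FAST_LOAD_FAST a,a → push 27,27. Stack: [27, 27]
BINARY_OP & → 27 & 27 = 27. Stack: [27]
STORE_FAST z → z=27. Stack: []
LOAD_FAST c → push -10. Stack: [-10]
LOAD_CONST → push 1. Stack: [-10, 1]
BINARY_OP << → -10 << 1 = -20. Stack: [-20]
LOAD_FAST a → push 27. Stack: [-20, 27]
BINARY_OP + → -20 + 27 = 7. Stack: [7]
STORE_FAST v → v=7. Stack: []
LOAD_FAST_LOAD_FAST b,v → push 27,7. Stack: [27, 7]
BINARY_OP % → 27 % 7 = 6. Stack: [6]
STORE_FAST s → s=6. Stack: []
LOAD_FAST z → push 27. Stack: [27]
RETURN_VALUE → return 27.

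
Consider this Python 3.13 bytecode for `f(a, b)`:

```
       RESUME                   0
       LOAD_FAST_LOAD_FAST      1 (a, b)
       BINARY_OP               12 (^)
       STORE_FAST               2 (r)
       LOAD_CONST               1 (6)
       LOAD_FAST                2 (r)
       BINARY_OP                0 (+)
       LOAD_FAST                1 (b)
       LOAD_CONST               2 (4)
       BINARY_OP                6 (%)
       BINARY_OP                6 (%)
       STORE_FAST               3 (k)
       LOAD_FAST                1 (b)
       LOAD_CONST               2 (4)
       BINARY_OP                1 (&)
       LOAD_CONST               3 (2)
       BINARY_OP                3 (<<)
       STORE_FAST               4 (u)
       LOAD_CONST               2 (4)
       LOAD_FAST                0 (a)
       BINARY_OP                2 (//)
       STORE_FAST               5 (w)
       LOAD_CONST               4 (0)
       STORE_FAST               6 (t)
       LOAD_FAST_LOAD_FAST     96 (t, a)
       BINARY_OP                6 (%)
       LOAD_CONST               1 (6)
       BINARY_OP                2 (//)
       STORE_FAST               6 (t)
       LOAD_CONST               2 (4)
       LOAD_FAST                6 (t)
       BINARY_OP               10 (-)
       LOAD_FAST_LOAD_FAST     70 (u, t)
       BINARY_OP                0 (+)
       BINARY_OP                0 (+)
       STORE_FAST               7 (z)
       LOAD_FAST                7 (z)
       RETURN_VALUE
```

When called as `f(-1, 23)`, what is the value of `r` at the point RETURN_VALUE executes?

-24

LOAD_FAST_LOAD_FAST a,b → push -1,23. Stack: [-1, 23]
BINARY_OP ^ → -1 ^ 23 = -24. Stack: [-24]
STORE_FAST r → r=-24. Stack: []
LOAD_CONST → push 6. Stack: [6]
LOAD_FAST r → push -24. Stack: [6, -24]
BINARY_OP + → 6 + -24 = -18. Stack: [-18]
LOAD_FAST b → push 23. Stack: [-18, 23]
LOAD_CONST → push 4. Stack: [-18, 23, 4]
BINARY_OP % → 23 % 4 = 3. Stack: [-18, 3]
BINARY_OP % → -18 % 3 = 0. Stack: [0]
STORE_FAST k → k=0. Stack: []
LOAD_FAST b → push 23. Stack: [23]
LOAD_CONST → push 4. Stack: [23, 4]
BINARY_OP & → 23 & 4 = 4. Stack: [4]
LOAD_CONST → push 2. Stack: [4, 2]
BINARY_OP << → 4 << 2 = 16. Stack: [16]
STORE_FAST u → u=16. Stack: []
LOAD_CONST → push 4. Stack: [4]
LOAD_FAST a → push -1. Stack: [4, -1]
BINARY_OP // → 4 // -1 = -4. Stack: [-4]
STORE_FAST w → w=-4. Stack: []
LOAD_CONST → push 0. Stack: [0]
STORE_FAST t → t=0. Stack: []
LOAD_FAST_LOAD_FAST t,a → push 0,-1. Stack: [0, -1]
BINARY_OP % → 0 % -1 = 0. Stack: [0]
LOAD_CONST → push 6. Stack: [0, 6]
BINARY_OP // → 0 // 6 = 0. Stack: [0]
STORE_FAST t → t=0. Stack: []
LOAD_CONST → push 4. Stack: [4]
LOAD_FAST t → push 0. Stack: [4, 0]
BINARY_OP - → 4 - 0 = 4. Stack: [4]
LOAD_FAST_LOAD_FAST u,t → push 16,0. Stack: [4, 16, 0]
BINARY_OP + → 16 + 0 = 16. Stack: [4, 16]
BINARY_OP + → 4 + 16 = 20. Stack: [20]
STORE_FAST z → z=20. Stack: []
LOAD_FAST z → push 20. Stack: [20]
RETURN_VALUE → return 20.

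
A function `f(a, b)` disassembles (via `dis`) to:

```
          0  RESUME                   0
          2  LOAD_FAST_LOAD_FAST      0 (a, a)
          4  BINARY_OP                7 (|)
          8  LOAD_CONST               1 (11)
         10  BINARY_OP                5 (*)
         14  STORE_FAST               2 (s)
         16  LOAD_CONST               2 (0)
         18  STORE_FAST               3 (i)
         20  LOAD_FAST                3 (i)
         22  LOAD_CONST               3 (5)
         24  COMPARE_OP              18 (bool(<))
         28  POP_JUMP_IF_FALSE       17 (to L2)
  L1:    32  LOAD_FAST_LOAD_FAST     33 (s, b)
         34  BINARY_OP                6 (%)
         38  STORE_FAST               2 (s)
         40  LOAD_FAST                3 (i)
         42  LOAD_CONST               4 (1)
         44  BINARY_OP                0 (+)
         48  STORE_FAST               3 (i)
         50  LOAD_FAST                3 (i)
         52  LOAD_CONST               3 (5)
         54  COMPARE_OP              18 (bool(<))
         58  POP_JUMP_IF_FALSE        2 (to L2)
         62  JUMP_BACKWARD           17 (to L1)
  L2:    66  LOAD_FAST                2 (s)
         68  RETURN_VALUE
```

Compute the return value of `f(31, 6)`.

5

LOAD_FAST_LOAD_FAST a,a → push 31,31
BINARY_OP | → 31 | 31 = 31
LOAD_CONST → push 11
BINARY_OP * → 31 * 11 = 341
STORE_FAST s → s=341
LOAD_CONST → push 0
STORE_FAST i → i=0
LOAD_FAST i → push 0
LOAD_CONST → push 5
COMPARE_OP bool(<) → 0 vs 5 = True
POP_JUMP_IF_FALSE → pop True; no jump
LOAD_FAST_LOAD_FAST s,b → push 341,6
BINARY_OP % → 341 % 6 = 5
STORE_FAST s → s=5
LOAD_FAST i → push 0
LOAD_CONST → push 1
BINARY_OP + → 0 + 1 = 1
STORE_FAST i → i=1
LOAD_FAST i → push 1
LOAD_CONST → push 5
COMPARE_OP bool(<) → 1 vs 5 = True
POP_JUMP_IF_FALSE → pop True; no jump
LOAD_FAST_LOAD_FAST s,b → push 5,6
BINARY_OP % → 5 % 6 = 5
STORE_FAST s → s=5
LOAD_FAST i → push 1
LOAD_CONST → push 1
BINARY_OP + → 1 + 1 = 2
STORE_FAST i → i=2
LOAD_FAST i → push 2
LOAD_CONST → push 5
COMPARE_OP bool(<) → 2 vs 5 = True
POP_JUMP_IF_FALSE → pop True; no jump
LOAD_FAST_LOAD_FAST s,b → push 5,6
BINARY_OP % → 5 % 6 = 5
STORE_FAST s → s=5
LOAD_FAST i → push 2
LOAD_CONST → push 1
BINARY_OP + → 2 + 1 = 3
STORE_FAST i → i=3
LOAD_FAST i → push 3
LOAD_CONST → push 5
COMPARE_OP bool(<) → 3 vs 5 = True
POP_JUMP_IF_FALSE → pop True; no jump
LOAD_FAST_LOAD_FAST s,b → push 5,6
BINARY_OP % → 5 % 6 = 5
STORE_FAST s → s=5
LOAD_FAST i → push 3
LOAD_CONST → push 1
BINARY_OP + → 3 + 1 = 4
STORE_FAST i → i=4
LOAD_FAST i → push 4
LOAD_CONST → push 5
COMPARE_OP bool(<) → 4 vs 5 = True
POP_JUMP_IF_FALSE → pop True; no jump
LOAD_FAST_LOAD_FAST s,b → push 5,6
BINARY_OP % → 5 % 6 = 5
STORE_FAST s → s=5
LOAD_FAST i → push 4
LOAD_CONST → push 1
BINARY_OP + → 4 + 1 = 5
STORE_FAST i → i=5
LOAD_FAST i → push 5
LOAD_CONST → push 5
COMPARE_OP bool(<) → 5 vs 5 = False
POP_JUMP_IF_FALSE → pop False; jump
LOAD_FAST s → push 5
RETURN_VALUE → return 5.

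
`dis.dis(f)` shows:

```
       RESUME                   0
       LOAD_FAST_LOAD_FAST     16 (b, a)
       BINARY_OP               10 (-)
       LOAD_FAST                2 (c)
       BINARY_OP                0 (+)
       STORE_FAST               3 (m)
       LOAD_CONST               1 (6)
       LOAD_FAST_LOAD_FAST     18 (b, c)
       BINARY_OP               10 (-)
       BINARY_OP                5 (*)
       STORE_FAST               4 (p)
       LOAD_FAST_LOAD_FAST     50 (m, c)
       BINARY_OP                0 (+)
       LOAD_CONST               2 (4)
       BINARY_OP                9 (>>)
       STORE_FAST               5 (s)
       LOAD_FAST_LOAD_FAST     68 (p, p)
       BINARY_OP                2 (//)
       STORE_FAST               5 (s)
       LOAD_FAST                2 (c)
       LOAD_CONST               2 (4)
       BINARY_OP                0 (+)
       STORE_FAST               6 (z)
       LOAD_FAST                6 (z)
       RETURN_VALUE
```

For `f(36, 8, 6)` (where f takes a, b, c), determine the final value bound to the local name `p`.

12

LOAD_FAST_LOAD_FAST b,a → push 8,36. Stack: [8, 36]
BINARY_OP - → 8 - 36 = -28. Stack: [-28]
LOAD_FAST c → push 6. Stack: [-28, 6]
BINARY_OP + → -28 + 6 = -22. Stack: [-22]
STORE_FAST m → m=-22. Stack: []
LOAD_CONST → push 6. Stack: [6]
LOAD_FAST_LOAD_FAST b,c → push 8,6. Stack: [6, 8, 6]
BINARY_OP - → 8 - 6 = 2. Stack: [6, 2]
BINARY_OP * → 6 * 2 = 12. Stack: [12]
STORE_FAST p → p=12. Stack: []
LOAD_FAST_LOAD_FAST m,c → push -22,6. Stack: [-22, 6]
BINARY_OP + → -22 + 6 = -16. Stack: [-16]
LOAD_CONST → push 4. Stack: [-16, 4]
BINARY_OP >> → -16 >> 4 = -1. Stack: [-1]
STORE_FAST s → s=-1. Stack: []
LOAD_FAST_LOAD_FAST p,p → push 12,12. Stack: [12, 12]
BINARY_OP // → 12 // 12 = 1. Stack: [1]
STORE_FAST s → s=1. Stack: []
LOAD_FAST c → push 6. Stack: [6]
LOAD_CONST → push 4. Stack: [6, 4]
BINARY_OP + → 6 + 4 = 10. Stack: [10]
STORE_FAST z → z=10. Stack: []
LOAD_FAST z → push 10. Stack: [10]
RETURN_VALUE → return 10.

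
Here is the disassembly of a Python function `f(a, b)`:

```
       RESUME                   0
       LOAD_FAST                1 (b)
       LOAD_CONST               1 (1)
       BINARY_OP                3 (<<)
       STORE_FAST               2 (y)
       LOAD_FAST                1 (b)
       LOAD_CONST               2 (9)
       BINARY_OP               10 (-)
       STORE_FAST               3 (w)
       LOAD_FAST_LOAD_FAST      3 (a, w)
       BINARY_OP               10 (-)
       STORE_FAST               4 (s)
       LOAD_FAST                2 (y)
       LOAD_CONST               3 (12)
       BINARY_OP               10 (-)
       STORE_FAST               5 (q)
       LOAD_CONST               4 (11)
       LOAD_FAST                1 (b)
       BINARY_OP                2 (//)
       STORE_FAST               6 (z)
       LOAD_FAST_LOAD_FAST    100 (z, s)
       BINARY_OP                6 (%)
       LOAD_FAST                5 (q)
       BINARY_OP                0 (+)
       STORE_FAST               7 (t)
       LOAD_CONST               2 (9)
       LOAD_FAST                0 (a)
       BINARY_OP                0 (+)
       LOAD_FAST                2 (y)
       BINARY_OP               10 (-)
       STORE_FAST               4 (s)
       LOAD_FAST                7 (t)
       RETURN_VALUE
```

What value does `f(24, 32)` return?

52

LOAD_FAST b → push 32. Stack: [32]
LOAD_CONST → push 1. Stack: [32, 1]
BINARY_OP << → 32 << 1 = 64. Stack: [64]
STORE_FAST y → y=64. Stack: []
LOAD_FAST b → push 32. Stack: [32]
LOAD_CONST → push 9. Stack: [32, 9]
BINARY_OP - → 32 - 9 = 23. Stack: [23]
STORE_FAST w → w=23. Stack: []
LOAD_FAST_LOAD_FAST a,w → push 24,23. Stack: [24, 23]
BINARY_OP - → 24 - 23 = 1. Stack: [1]
STORE_FAST s → s=1. Stack: []
LOAD_FAST y → push 64. Stack: [64]
LOAD_CONST → push 12. Stack: [64, 12]
BINARY_OP - → 64 - 12 = 52. Stack: [52]
STORE_FAST q → q=52. Stack: []
LOAD_CONST → push 11. Stack: [11]
LOAD_FAST b → push 32. Stack: [11, 32]
BINARY_OP // → 11 // 32 = 0. Stack: [0]
STORE_FAST z → z=0. Stack: []
LOAD_FAST_LOAD_FAST z,s → push 0,1. Stack: [0, 1]
BINARY_OP % → 0 % 1 = 0. Stack: [0]
LOAD_FAST q → push 52. Stack: [0, 52]
BINARY_OP + → 0 + 52 = 52. Stack: [52]
STORE_FAST t → t=52. Stack: []
LOAD_CONST → push 9. Stack: [9]
LOAD_FAST a → push 24. Stack: [9, 24]
BINARY_OP + → 9 + 24 = 33. Stack: [33]
LOAD_FAST y → push 64. Stack: [33, 64]
BINARY_OP - → 33 - 64 = -31. Stack: [-31]
STORE_FAST s → s=-31. Stack: []
LOAD_FAST t → push 52. Stack: [52]
RETURN_VALUE → return 52.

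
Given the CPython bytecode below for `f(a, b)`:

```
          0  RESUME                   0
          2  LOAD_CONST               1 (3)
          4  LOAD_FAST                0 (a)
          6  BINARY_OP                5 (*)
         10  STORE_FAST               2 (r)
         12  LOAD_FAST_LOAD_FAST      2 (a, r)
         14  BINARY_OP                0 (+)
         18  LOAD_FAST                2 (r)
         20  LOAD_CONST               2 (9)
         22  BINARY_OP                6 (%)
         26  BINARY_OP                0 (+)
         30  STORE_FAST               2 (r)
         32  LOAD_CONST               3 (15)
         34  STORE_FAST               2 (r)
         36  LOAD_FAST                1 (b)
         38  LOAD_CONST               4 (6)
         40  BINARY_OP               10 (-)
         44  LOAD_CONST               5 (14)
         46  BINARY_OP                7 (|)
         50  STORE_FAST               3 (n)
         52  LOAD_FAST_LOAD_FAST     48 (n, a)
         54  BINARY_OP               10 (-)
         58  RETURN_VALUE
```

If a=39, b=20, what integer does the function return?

-25

LOAD_CONST → push 3. Stack: [3]
LOAD_FAST a → push 39. Stack: [3, 39]
BINARY_OP * → 3 * 39 = 117. Stack: [117]
STORE_FAST r → r=117. Stack: []
LOAD_FAST_LOAD_FAST a,r → push 39,117. Stack: [39, 117]
BINARY_OP + → 39 + 117 = 156. Stack: [156]
LOAD_FAST r → push 117. Stack: [156, 117]
LOAD_CONST → push 9. Stack: [156, 117, 9]
BINARY_OP % → 117 % 9 = 0. Stack: [156, 0]
BINARY_OP + → 156 + 0 = 156. Stack: [156]
STORE_FAST r → r=156. Stack: []
LOAD_CONST → push 15. Stack: [15]
STORE_FAST r → r=15. Stack: []
LOAD_FAST b → push 20. Stack: [20]
LOAD_CONST → push 6. Stack: [20, 6]
BINARY_OP - → 20 - 6 = 14. Stack: [14]
LOAD_CONST → push 14. Stack: [14, 14]
BINARY_OP | → 14 | 14 = 14. Stack: [14]
STORE_FAST n → n=14. Stack: []
LOAD_FAST_LOAD_FAST n,a → push 14,39. Stack: [14, 39]
BINARY_OP - → 14 - 39 = -25. Stack: [-25]
RETURN_VALUE → return -25.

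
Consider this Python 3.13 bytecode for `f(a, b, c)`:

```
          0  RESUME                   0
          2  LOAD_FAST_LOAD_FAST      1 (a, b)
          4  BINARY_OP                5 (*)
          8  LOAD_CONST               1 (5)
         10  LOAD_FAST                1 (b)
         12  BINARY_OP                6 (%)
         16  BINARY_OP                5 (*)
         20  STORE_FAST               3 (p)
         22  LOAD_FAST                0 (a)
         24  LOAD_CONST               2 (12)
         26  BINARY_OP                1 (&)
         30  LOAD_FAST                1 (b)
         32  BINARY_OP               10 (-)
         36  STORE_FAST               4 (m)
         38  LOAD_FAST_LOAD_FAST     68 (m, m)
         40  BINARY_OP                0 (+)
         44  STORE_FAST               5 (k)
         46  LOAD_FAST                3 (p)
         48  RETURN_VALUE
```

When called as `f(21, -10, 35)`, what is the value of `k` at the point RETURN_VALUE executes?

28

LOAD_FAST_LOAD_FAST a,b → push 21,-10. Stack: [21, -10]
BINARY_OP * → 21 * -10 = -210. Stack: [-210]
LOAD_CONST → push 5. Stack: [-210, 5]
LOAD_FAST b → push -10. Stack: [-210, 5, -10]
BINARY_OP % → 5 % -10 = -5. Stack: [-210, -5]
BINARY_OP * → -210 * -5 = 1050. Stack: [1050]
STORE_FAST p → p=1050. Stack: []
LOAD_FAST a → push 21. Stack: [21]
LOAD_CONST → push 12. Stack: [21, 12]
BINARY_OP & → 21 & 12 = 4. Stack: [4]
LOAD_FAST b → push -10. Stack: [4, -10]
BINARY_OP - → 4 - -10 = 14. Stack: [14]
STORE_FAST m → m=14. Stack: []
LOAD_FAST_LOAD_FAST m,m → push 14,14. Stack: [14, 14]
BINARY_OP + → 14 + 14 = 28. Stack: [28]
STORE_FAST k → k=28. Stack: []
LOAD_FAST p → push 1050. Stack: [1050]
RETURN_VALUE → return 1050.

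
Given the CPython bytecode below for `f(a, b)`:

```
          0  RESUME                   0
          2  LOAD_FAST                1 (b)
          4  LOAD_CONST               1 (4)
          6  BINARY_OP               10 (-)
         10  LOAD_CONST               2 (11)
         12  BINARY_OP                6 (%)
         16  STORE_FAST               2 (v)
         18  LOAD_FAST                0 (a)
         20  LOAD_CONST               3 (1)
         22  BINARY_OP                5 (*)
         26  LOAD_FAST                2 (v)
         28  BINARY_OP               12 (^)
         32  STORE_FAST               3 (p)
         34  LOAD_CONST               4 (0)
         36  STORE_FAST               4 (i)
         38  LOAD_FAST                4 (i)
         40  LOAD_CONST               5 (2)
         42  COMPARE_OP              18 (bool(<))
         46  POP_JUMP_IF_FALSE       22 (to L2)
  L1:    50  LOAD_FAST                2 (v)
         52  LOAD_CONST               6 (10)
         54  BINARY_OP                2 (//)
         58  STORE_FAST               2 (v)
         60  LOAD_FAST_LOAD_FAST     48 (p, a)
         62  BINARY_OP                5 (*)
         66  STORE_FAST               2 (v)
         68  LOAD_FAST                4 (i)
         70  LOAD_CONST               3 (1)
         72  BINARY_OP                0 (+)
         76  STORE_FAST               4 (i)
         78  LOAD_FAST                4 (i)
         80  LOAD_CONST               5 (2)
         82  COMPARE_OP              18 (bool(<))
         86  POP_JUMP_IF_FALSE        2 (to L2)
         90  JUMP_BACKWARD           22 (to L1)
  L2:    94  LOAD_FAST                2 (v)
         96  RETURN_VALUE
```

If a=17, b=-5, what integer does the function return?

LOAD_FAST b → push -5. Stack: [-5]
LOAD_CONST → push 4. Stack: [-5, 4]
BINARY_OP - → -5 - 4 = -9. Stack: [-9]
LOAD_CONST → push 11. Stack: [-9, 11]
BINARY_OP % → -9 % 11 = 2. Stack: [2]
STORE_FAST v → v=2. Stack: []
LOAD_FAST a → push 17. Stack: [17]
LOAD_CONST → push 1. Stack: [17, 1]
BINARY_OP * → 17 * 1 = 17. Stack: [17]
LOAD_FAST v → push 2. Stack: [17, 2]
BINARY_OP ^ → 17 ^ 2 = 19. Stack: [19]
STORE_FAST p → p=19. Stack: []
LOAD_CONST → push 0. Stack: [0]
STORE_FAST i → i=0. Stack: []
LOAD_FAST i → push 0. Stack: [0]
LOAD_CONST → push 2. Stack: [0, 2]
COMPARE_OP bool(<) → 0 vs 2 = True. Stack: [True]
POP_JUMP_IF_FALSE → pop True; no jump. Stack: []
LOAD_FAST v → push 2. Stack: [2]
LOAD_CONST → push 10. Stack: [2, 10]
BINARY_OP // → 2 // 10 = 0. Stack: [0]
STORE_FAST v → v=0. Stack: []
LOAD_FAST_LOAD_FAST p,a → push 19,17. Stack: [19, 17]
BINARY_OP * → 19 * 17 = 323. Stack: [323]
STORE_FAST v → v=323. Stack: []
LOAD_FAST i → push 0. Stack: [0]
LOAD_CONST → push 1. Stack: [0, 1]
BINARY_OP + → 0 + 1 = 1. Stack: [1]
STORE_FAST i → i=1. Stack: []
LOAD_FAST i → push 1. Stack: [1]
LOAD_CONST → push 2. Stack: [1, 2]
COMPARE_OP bool(<) → 1 vs 2 = True. Stack: [True]
POP_JUMP_IF_FALSE → pop True; no jump. Stack: []
LOAD_FAST v → push 323. Stack: [323]
LOAD_CONST → push 10. Stack: [323, 10]
BINARY_OP // → 323 // 10 = 32. Stack: [32]
STORE_FAST v → v=32. Stack: []
LOAD_FAST_LOAD_FAST p,a → push 19,17. Stack: [19, 17]
BINARY_OP * → 19 * 17 = 323. Stack: [323]
STORE_FAST v → v=323. Stack: []
LOAD_FAST i → push 1. Stack: [1]
LOAD_CONST → push 1. Stack: [1, 1]
BINARY_OP + → 1 + 1 = 2. Stack: [2]
STORE_FAST i → i=2. Stack: []
LOAD_FAST i → push 2. Stack: [2]
LOAD_CONST → push 2. Stack: [2, 2]
COMPARE_OP bool(<) → 2 vs 2 = False. Stack: [False]
POP_JUMP_IF_FALSE → pop False; jump. Stack: []
LOAD_FAST v → push 323. Stack: [323]
RETURN_VALUE → return 323.

323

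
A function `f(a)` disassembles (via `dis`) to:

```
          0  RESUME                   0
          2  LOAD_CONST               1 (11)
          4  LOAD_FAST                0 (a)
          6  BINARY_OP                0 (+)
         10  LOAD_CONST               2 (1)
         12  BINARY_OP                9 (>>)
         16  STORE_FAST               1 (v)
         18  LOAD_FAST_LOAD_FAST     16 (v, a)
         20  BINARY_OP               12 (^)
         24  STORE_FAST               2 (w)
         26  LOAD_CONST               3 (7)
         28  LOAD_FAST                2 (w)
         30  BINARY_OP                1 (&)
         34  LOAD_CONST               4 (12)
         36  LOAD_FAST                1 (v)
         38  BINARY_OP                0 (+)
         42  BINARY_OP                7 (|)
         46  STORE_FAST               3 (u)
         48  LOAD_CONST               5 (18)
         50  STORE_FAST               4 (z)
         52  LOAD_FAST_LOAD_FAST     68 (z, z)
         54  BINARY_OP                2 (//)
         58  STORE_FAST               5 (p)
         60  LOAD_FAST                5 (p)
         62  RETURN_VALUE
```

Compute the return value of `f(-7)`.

1

LOAD_CONST → push 11. Stack: [11]
LOAD_FAST a → push -7. Stack: [11, -7]
BINARY_OP + → 11 + -7 = 4. Stack: [4]
LOAD_CONST → push 1. Stack: [4, 1]
BINARY_OP >> → 4 >> 1 = 2. Stack: [2]
STORE_FAST v → v=2. Stack: []
LOAD_FAST_LOAD_FAST v,a → push 2,-7. Stack: [2, -7]
BINARY_OP ^ → 2 ^ -7 = -5. Stack: [-5]
STORE_FAST w → w=-5. Stack: []
LOAD_CONST → push 7. Stack: [7]
LOAD_FAST w → push -5. Stack: [7, -5]
BINARY_OP & → 7 & -5 = 3. Stack: [3]
LOAD_CONST → push 12. Stack: [3, 12]
LOAD_FAST v → push 2. Stack: [3, 12, 2]
BINARY_OP + → 12 + 2 = 14. Stack: [3, 14]
BINARY_OP | → 3 | 14 = 15. Stack: [15]
STORE_FAST u → u=15. Stack: []
LOAD_CONST → push 18. Stack: [18]
STORE_FAST z → z=18. Stack: []
LOAD_FAST_LOAD_FAST z,z → push 18,18. Stack: [18, 18]
BINARY_OP // → 18 // 18 = 1. Stack: [1]
STORE_FAST p → p=1. Stack: []
LOAD_FAST p → push 1. Stack: [1]
RETURN_VALUE → return 1.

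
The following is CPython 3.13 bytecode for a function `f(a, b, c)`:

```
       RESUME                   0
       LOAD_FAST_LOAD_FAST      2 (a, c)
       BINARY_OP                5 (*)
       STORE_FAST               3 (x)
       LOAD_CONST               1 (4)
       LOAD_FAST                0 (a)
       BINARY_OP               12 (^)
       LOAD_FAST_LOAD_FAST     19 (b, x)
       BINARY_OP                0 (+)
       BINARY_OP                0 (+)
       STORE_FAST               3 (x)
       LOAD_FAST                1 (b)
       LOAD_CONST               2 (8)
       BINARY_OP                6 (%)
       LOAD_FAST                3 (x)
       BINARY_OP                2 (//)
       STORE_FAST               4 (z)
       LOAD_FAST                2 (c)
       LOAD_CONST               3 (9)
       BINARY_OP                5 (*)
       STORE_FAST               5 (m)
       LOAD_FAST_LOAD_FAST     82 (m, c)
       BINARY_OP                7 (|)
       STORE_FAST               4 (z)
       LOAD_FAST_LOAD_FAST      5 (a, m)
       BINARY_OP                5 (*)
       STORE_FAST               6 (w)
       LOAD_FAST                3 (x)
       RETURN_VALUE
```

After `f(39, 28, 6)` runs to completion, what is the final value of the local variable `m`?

54

LOAD_FAST_LOAD_FAST a,c → push 39,6. Stack: [39, 6]
BINARY_OP * → 39 * 6 = 234. Stack: [234]
STORE_FAST x → x=234. Stack: []
LOAD_CONST → push 4. Stack: [4]
LOAD_FAST a → push 39. Stack: [4, 39]
BINARY_OP ^ → 4 ^ 39 = 35. Stack: [35]
LOAD_FAST_LOAD_FAST b,x → push 28,234. Stack: [35, 28, 234]
BINARY_OP + → 28 + 234 = 262. Stack: [35, 262]
BINARY_OP + → 35 + 262 = 297. Stack: [297]
STORE_FAST x → x=297. Stack: []
LOAD_FAST b → push 28. Stack: [28]
LOAD_CONST → push 8. Stack: [28, 8]
BINARY_OP % → 28 % 8 = 4. Stack: [4]
LOAD_FAST x → push 297. Stack: [4, 297]
BINARY_OP // → 4 // 297 = 0. Stack: [0]
STORE_FAST z → z=0. Stack: []
LOAD_FAST c → push 6. Stack: [6]
LOAD_CONST → push 9. Stack: [6, 9]
BINARY_OP * → 6 * 9 = 54. Stack: [54]
STORE_FAST m → m=54. Stack: []
LOAD_FAST_LOAD_FAST m,c → push 54,6. Stack: [54, 6]
BINARY_OP | → 54 | 6 = 54. Stack: [54]
STORE_FAST z → z=54. Stack: []
LOAD_FAST_LOAD_FAST a,m → push 39,54. Stack: [39, 54]
BINARY_OP * → 39 * 54 = 2106. Stack: [2106]
STORE_FAST w → w=2106. Stack: []
LOAD_FAST x → push 297. Stack: [297]
RETURN_VALUE → return 297.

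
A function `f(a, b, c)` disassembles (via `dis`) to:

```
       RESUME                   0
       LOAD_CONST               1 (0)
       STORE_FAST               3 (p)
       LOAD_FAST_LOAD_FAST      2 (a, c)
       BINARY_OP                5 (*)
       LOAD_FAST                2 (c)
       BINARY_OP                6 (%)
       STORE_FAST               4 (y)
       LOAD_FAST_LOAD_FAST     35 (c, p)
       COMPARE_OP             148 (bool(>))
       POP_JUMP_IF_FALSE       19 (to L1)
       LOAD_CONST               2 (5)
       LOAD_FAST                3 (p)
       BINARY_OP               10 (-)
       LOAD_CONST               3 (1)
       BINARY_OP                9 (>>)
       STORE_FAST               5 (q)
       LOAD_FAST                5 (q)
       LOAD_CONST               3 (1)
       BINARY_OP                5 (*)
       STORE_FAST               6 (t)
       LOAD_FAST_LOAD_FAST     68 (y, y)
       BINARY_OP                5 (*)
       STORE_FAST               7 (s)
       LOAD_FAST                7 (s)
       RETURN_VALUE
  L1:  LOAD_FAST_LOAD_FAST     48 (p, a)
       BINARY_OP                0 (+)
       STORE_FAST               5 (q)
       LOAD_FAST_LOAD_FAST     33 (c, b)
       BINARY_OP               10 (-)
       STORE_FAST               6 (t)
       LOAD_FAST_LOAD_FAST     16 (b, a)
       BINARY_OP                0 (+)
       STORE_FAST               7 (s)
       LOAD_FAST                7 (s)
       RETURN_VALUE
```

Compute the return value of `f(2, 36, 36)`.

LOAD_CONST → push 0. Stack: [0]
STORE_FAST p → p=0. Stack: []
LOAD_FAST_LOAD_FAST a,c → push 2,36. Stack: [2, 36]
BINARY_OP * → 2 * 36 = 72. Stack: [72]
LOAD_FAST c → push 36. Stack: [72, 36]
BINARY_OP % → 72 % 36 = 0. Stack: [0]
STORE_FAST y → y=0. Stack: []
LOAD_FAST_LOAD_FAST c,p → push 36,0. Stack: [36, 0]
COMPARE_OP bool(>) → 36 vs 0 = True. Stack: [True]
POP_JUMP_IF_FALSE → pop True; no jump. Stack: []
LOAD_CONST → push 5. Stack: [5]
LOAD_FAST p → push 0. Stack: [5, 0]
BINARY_OP - → 5 - 0 = 5. Stack: [5]
LOAD_CONST → push 1. Stack: [5, 1]
BINARY_OP >> → 5 >> 1 = 2. Stack: [2]
STORE_FAST q → q=2. Stack: []
LOAD_FAST q → push 2. Stack: [2]
LOAD_CONST → push 1. Stack: [2, 1]
BINARY_OP * → 2 * 1 = 2. Stack: [2]
STORE_FAST t → t=2. Stack: []
LOAD_FAST_LOAD_FAST y,y → push 0,0. Stack: [0, 0]
BINARY_OP * → 0 * 0 = 0. Stack: [0]
STORE_FAST s → s=0. Stack: []
LOAD_FAST s → push 0. Stack: [0]
RETURN_VALUE → return 0.

0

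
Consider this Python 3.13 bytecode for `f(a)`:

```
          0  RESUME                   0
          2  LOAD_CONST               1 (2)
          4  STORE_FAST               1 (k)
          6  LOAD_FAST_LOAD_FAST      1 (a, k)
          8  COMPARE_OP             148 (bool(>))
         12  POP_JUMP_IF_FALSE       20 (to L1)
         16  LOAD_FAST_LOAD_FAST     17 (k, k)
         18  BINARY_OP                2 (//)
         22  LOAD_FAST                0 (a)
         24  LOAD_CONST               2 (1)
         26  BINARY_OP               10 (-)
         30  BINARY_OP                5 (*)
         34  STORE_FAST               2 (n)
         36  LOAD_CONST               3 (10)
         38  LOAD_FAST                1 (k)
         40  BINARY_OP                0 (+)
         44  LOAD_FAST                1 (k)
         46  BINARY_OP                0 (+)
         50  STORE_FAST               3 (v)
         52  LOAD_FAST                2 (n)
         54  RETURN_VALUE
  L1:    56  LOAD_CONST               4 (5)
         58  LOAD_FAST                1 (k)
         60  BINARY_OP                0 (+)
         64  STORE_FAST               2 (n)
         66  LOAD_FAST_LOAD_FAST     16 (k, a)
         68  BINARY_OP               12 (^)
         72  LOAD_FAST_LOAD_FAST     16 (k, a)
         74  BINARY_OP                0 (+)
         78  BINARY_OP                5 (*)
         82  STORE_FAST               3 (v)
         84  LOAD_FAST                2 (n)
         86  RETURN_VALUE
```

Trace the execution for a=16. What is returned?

LOAD_CONST → push 2. Stack: [2]
STORE_FAST k → k=2. Stack: []
LOAD_FAST_LOAD_FAST a,k → push 16,2. Stack: [16, 2]
COMPARE_OP bool(>) → 16 vs 2 = True. Stack: [True]
POP_JUMP_IF_FALSE → pop True; no jump. Stack: []
LOAD_FAST_LOAD_FAST k,k → push 2,2. Stack: [2, 2]
BINARY_OP // → 2 // 2 = 1. Stack: [1]
LOAD_FAST a → push 16. Stack: [1, 16]
LOAD_CONST → push 1. Stack: [1, 16, 1]
BINARY_OP - → 16 - 1 = 15. Stack: [1, 15]
BINARY_OP * → 1 * 15 = 15. Stack: [15]
STORE_FAST n → n=15. Stack: []
LOAD_CONST → push 10. Stack: [10]
LOAD_FAST k → push 2. Stack: [10, 2]
BINARY_OP + → 10 + 2 = 12. Stack: [12]
LOAD_FAST k → push 2. Stack: [12, 2]
BINARY_OP + → 12 + 2 = 14. Stack: [14]
STORE_FAST v → v=14. Stack: []
LOAD_FAST n → push 15. Stack: [15]
RETURN_VALUE → return 15.

15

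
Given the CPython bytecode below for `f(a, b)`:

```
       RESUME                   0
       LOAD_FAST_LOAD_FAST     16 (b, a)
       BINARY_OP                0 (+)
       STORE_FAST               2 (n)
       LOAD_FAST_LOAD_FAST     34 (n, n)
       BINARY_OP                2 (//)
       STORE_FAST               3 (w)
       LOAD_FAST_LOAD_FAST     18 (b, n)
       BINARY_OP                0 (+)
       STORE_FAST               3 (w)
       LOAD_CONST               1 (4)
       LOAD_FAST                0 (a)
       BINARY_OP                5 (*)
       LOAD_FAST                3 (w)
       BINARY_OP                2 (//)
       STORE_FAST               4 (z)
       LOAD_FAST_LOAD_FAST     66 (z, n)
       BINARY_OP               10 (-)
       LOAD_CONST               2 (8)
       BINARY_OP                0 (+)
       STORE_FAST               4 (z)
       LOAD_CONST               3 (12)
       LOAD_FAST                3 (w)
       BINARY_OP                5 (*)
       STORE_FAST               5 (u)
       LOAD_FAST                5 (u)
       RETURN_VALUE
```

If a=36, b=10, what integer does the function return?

672

LOAD_FAST_LOAD_FAST b,a → push 10,36. Stack: [10, 36]
BINARY_OP + → 10 + 36 = 46. Stack: [46]
STORE_FAST n → n=46. Stack: []
LOAD_FAST_LOAD_FAST n,n → push 46,46. Stack: [46, 46]
BINARY_OP // → 46 // 46 = 1. Stack: [1]
STORE_FAST w → w=1. Stack: []
LOAD_FAST_LOAD_FAST b,n → push 10,46. Stack: [10, 46]
BINARY_OP + → 10 + 46 = 56. Stack: [56]
STORE_FAST w → w=56. Stack: []
LOAD_CONST → push 4. Stack: [4]
LOAD_FAST a → push 36. Stack: [4, 36]
BINARY_OP * → 4 * 36 = 144. Stack: [144]
LOAD_FAST w → push 56. Stack: [144, 56]
BINARY_OP // → 144 // 56 = 2. Stack: [2]
STORE_FAST z → z=2. Stack: []
LOAD_FAST_LOAD_FAST z,n → push 2,46. Stack: [2, 46]
BINARY_OP - → 2 - 46 = -44. Stack: [-44]
LOAD_CONST → push 8. Stack: [-44, 8]
BINARY_OP + → -44 + 8 = -36. Stack: [-36]
STORE_FAST z → z=-36. Stack: []
LOAD_CONST → push 12. Stack: [12]
LOAD_FAST w → push 56. Stack: [12, 56]
BINARY_OP * → 12 * 56 = 672. Stack: [672]
STORE_FAST u → u=672. Stack: []
LOAD_FAST u → push 672. Stack: [672]
RETURN_VALUE → return 672.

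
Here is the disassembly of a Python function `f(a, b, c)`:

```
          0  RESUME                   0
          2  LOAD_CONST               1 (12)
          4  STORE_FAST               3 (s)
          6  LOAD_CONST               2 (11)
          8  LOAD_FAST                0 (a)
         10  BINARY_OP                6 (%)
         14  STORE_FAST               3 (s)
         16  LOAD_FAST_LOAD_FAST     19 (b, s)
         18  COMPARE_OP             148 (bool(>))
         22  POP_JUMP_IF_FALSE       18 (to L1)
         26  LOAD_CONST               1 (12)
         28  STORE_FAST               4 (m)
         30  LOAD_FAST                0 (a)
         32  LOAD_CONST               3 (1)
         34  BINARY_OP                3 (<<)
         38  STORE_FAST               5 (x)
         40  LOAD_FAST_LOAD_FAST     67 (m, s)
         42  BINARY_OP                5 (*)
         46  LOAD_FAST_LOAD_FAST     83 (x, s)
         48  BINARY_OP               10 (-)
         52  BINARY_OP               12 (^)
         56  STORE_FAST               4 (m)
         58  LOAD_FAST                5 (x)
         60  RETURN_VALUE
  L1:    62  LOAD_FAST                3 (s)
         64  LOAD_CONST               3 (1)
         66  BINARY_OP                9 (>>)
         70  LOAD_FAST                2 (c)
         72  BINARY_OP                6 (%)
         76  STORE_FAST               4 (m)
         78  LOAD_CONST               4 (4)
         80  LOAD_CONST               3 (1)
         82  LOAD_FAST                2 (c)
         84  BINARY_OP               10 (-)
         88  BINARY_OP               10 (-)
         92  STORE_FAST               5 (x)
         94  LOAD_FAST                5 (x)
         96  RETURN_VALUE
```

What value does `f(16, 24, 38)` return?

LOAD_CONST → push 12. Stack: [12]
STORE_FAST s → s=12. Stack: []
LOAD_CONST → push 11. Stack: [11]
LOAD_FAST a → push 16. Stack: [11, 16]
BINARY_OP % → 11 % 16 = 11. Stack: [11]
STORE_FAST s → s=11. Stack: []
LOAD_FAST_LOAD_FAST b,s → push 24,11. Stack: [24, 11]
COMPARE_OP bool(>) → 24 vs 11 = True. Stack: [True]
POP_JUMP_IF_FALSE → pop True; no jump. Stack: []
LOAD_CONST → push 12. Stack: [12]
STORE_FAST m → m=12. Stack: []
LOAD_FAST a → push 16. Stack: [16]
LOAD_CONST → push 1. Stack: [16, 1]
BINARY_OP << → 16 << 1 = 32. Stack: [32]
STORE_FAST x → x=32. Stack: []
LOAD_FAST_LOAD_FAST m,s → push 12,11. Stack: [12, 11]
BINARY_OP * → 12 * 11 = 132. Stack: [132]
LOAD_FAST_LOAD_FAST x,s → push 32,11. Stack: [132, 32, 11]
BINARY_OP - → 32 - 11 = 21. Stack: [132, 21]
BINARY_OP ^ → 132 ^ 21 = 145. Stack: [145]
STORE_FAST m → m=145. Stack: []
LOAD_FAST x → push 32. Stack: [32]
RETURN_VALUE → return 32.

32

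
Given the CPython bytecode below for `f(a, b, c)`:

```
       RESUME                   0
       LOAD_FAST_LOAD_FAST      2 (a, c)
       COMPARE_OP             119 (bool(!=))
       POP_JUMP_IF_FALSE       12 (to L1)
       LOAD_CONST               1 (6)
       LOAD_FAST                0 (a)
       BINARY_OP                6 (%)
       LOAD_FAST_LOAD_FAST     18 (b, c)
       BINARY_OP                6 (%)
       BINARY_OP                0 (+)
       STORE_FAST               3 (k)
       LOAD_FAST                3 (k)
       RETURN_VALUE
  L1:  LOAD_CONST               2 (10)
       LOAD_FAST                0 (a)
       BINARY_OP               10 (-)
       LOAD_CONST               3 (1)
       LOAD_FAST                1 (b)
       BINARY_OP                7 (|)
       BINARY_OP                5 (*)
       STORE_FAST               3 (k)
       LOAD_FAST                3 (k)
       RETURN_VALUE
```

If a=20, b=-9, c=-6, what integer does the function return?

LOAD_FAST_LOAD_FAST a,c → push 20,-6. Stack: [20, -6]
COMPARE_OP bool(!=) → 20 vs -6 = True. Stack: [True]
POP_JUMP_IF_FALSE → pop True; no jump. Stack: []
LOAD_CONST → push 6. Stack: [6]
LOAD_FAST a → push 20. Stack: [6, 20]
BINARY_OP % → 6 % 20 = 6. Stack: [6]
LOAD_FAST_LOAD_FAST b,c → push -9,-6. Stack: [6, -9, -6]
BINARY_OP % → -9 % -6 = -3. Stack: [6, -3]
BINARY_OP + → 6 + -3 = 3. Stack: [3]
STORE_FAST k → k=3. Stack: []
LOAD_FAST k → push 3. Stack: [3]
RETURN_VALUE → return 3.

3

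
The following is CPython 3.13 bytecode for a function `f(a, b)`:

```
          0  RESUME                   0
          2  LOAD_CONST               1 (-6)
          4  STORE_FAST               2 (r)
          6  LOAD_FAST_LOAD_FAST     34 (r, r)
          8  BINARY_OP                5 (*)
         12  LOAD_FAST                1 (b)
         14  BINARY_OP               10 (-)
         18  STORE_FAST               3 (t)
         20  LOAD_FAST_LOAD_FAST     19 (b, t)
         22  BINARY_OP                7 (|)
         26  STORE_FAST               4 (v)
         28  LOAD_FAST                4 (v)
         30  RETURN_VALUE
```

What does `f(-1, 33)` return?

LOAD_CONST → push -6. Stack: [-6]
STORE_FAST r → r=-6. Stack: []
LOAD_FAST_LOAD_FAST r,r → push -6,-6. Stack: [-6, -6]
BINARY_OP * → -6 * -6 = 36. Stack: [36]
LOAD_FAST b → push 33. Stack: [36, 33]
BINARY_OP - → 36 - 33 = 3. Stack: [3]
STORE_FAST t → t=3. Stack: []
LOAD_FAST_LOAD_FAST b,t → push 33,3. Stack: [33, 3]
BINARY_OP | → 33 | 3 = 35. Stack: [35]
STORE_FAST v → v=35. Stack: []
LOAD_FAST v → push 35. Stack: [35]
RETURN_VALUE → return 35.

35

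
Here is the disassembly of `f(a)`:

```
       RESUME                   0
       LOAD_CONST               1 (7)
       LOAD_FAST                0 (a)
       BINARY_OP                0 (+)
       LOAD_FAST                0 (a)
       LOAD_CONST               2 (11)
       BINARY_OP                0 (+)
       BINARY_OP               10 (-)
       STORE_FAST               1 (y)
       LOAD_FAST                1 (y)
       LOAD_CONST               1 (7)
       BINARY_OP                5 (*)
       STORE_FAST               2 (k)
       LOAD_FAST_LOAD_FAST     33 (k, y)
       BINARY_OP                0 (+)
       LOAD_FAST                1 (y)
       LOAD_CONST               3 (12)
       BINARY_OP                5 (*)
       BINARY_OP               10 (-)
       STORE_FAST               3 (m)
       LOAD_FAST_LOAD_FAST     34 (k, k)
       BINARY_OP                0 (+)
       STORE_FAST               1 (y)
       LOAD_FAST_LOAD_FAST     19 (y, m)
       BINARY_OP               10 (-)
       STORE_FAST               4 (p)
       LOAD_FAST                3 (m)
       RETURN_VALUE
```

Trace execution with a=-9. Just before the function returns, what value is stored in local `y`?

LOAD_CONST → push 7. Stack: [7]
LOAD_FAST a → push -9. Stack: [7, -9]
BINARY_OP + → 7 + -9 = -2. Stack: [-2]
LOAD_FAST a → push -9. Stack: [-2, -9]
LOAD_CONST → push 11. Stack: [-2, -9, 11]
BINARY_OP + → -9 + 11 = 2. Stack: [-2, 2]
BINARY_OP - → -2 - 2 = -4. Stack: [-4]
STORE_FAST y → y=-4. Stack: []
LOAD_FAST y → push -4. Stack: [-4]
LOAD_CONST → push 7. Stack: [-4, 7]
BINARY_OP * → -4 * 7 = -28. Stack: [-28]
STORE_FAST k → k=-28. Stack: []
LOAD_FAST_LOAD_FAST k,y → push -28,-4. Stack: [-28, -4]
BINARY_OP + → -28 + -4 = -32. Stack: [-32]
LOAD_FAST y → push -4. Stack: [-32, -4]
LOAD_CONST → push 12. Stack: [-32, -4, 12]
BINARY_OP * → -4 * 12 = -48. Stack: [-32, -48]
BINARY_OP - → -32 - -48 = 16. Stack: [16]
STORE_FAST m → m=16. Stack: []
LOAD_FAST_LOAD_FAST k,k → push -28,-28. Stack: [-28, -28]
BINARY_OP + → -28 + -28 = -56. Stack: [-56]
STORE_FAST y → y=-56. Stack: []
LOAD_FAST_LOAD_FAST y,m → push -56,16. Stack: [-56, 16]
BINARY_OP - → -56 - 16 = -72. Stack: [-72]
STORE_FAST p → p=-72. Stack: []
LOAD_FAST m → push 16. Stack: [16]
RETURN_VALUE → return 16.

-56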